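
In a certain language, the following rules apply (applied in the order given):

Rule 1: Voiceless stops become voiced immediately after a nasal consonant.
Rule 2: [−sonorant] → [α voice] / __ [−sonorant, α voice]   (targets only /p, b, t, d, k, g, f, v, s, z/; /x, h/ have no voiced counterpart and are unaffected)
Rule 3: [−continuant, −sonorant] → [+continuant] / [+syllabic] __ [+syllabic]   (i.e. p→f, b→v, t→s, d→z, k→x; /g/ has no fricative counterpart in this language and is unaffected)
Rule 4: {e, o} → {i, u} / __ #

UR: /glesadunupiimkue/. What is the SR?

glesazunufiimgui

Rule 1 (post-nasal voicing): /k/ is a voiceless stop immediately after the nasal /m/, so it voices to [g]. /glesadunupiimkue/ → glesadunupiimgue.
Rule 2 (regressive voicing assimilation): no segment meets the environment; /glesadunupiimgue/ is unchanged.
Rule 3 (intervocalic spirantization): /d/ is a stop between vowels /a/ and /u/, so it spirantizes to the fricative [z]. /p/ is a stop between vowels /u/ and /i/, so it spirantizes to the fricative [f]. /glesadunupiimgue/ → glesazunufiimgue.
Rule 4 (final vowel raising): /e/ is a mid vowel in word-final position, so it raises to [i]. /glesazunufiimgue/ → glesazunufiimgui.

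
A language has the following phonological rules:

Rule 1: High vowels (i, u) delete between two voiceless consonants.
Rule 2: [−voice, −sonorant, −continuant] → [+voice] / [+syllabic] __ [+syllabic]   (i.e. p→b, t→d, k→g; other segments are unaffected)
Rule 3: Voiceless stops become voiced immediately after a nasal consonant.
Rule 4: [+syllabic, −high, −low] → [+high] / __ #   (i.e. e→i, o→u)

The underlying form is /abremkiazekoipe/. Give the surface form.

Rule 1 (high vowel syncope): no segment meets the environment; /abremkiazekoipe/ is unchanged.
Rule 2 (intervocalic voicing): /k/ is a voiceless stop between vowels /e/ and /o/, so it voices to [g]. /p/ is a voiceless stop between vowels /i/ and /e/, so it voices to [b]. /abremkiazekoipe/ → abremkiazegoibe.
Rule 3 (post-nasal voicing): /k/ is a voiceless stop immediately after the nasal /m/, so it voices to [g]. /abremkiazegoibe/ → abremgiazegoibe.
Rule 4 (final vowel raising): /e/ is a mid vowel in word-final position, so it raises to [i]. /abremgiazegoibe/ → abremgiazegoibi.

abremgiazegoibi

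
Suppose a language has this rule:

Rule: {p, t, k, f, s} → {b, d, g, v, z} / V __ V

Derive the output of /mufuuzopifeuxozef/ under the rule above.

Scanning /mufuuzopifeuxozef/: /f/ is a voiceless obstruent between vowels /u/ and /u/, so it voices to [v]; /p/ is a voiceless obstruent between vowels /o/ and /i/, so it voices to [b]; /f/ is a voiceless obstruent between vowels /i/ and /e/, so it voices to [v]; /f/ at position 17 is not in the conditioning environment.
Result: [muvuuzobiveuxozef].

muvuuzobiveuxozef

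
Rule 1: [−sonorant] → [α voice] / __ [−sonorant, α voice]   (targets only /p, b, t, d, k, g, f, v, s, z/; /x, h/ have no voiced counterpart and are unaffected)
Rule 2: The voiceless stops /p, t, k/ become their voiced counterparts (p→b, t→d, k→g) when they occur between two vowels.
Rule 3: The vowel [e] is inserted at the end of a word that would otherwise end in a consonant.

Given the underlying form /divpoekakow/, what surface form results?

difpoegagowe

Rule 1 (regressive voicing assimilation): /v/ precedes the voiceless obstruent /p/, so it devoices to [f] by assimilation. /divpoekakow/ → difpoekakow.
Rule 2 (intervocalic voicing): /k/ is a voiceless stop between vowels /e/ and /a/, so it voices to [g]. /k/ is a voiceless stop between vowels /a/ and /o/, so it voices to [g]. /difpoekakow/ → difpoegagow.
Rule 3 (final e-epenthesis): the form ends in the consonant /w/, so [e] is inserted word-finally. /difpoegagow/ → difpoegagowe.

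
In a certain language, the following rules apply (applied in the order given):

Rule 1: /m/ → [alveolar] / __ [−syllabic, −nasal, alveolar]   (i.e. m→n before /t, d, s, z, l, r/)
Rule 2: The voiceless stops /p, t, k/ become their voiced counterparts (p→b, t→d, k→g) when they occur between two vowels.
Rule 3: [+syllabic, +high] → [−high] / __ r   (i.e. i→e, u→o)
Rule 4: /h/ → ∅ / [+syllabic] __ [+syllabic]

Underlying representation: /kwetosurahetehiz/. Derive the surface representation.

kwedosoraedeiz

Rule 1 (nasal place assimilation): no segment meets the environment; /kwetosurahetehiz/ is unchanged.
Rule 2 (intervocalic voicing): /t/ is a voiceless stop between vowels /e/ and /o/, so it voices to [d]. /t/ is a voiceless stop between vowels /e/ and /e/, so it voices to [d]. /kwetosurahetehiz/ → kwedosurahedehiz.
Rule 3 (pre-rhotic lowering): /u/ is a high vowel immediately before /r/, so it lowers to [o]. /kwedosurahedehiz/ → kwedosorahedehiz.
Rule 4 (intervocalic h-deletion): /h/ occurs between vowels /a/ and /e/, so it deletes. /h/ occurs between vowels /e/ and /i/, so it deletes. /kwedosorahedehiz/ → kwedosoraedeiz.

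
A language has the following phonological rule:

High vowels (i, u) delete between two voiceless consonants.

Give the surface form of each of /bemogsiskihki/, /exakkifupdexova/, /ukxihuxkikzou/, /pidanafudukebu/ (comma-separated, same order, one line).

bemogsskhki, exakkfpdexova, ukxhxkkzou, pidanafudukebu

/bemogsiskihki/: /i/ is a high vowel flanked by voiceless consonants /s/ and /s/, so it deletes. /i/ is a high vowel flanked by voiceless consonants /k/ and /h/, so it deletes. → [bemogsskhki].
/exakkifupdexova/: /i/ is a high vowel flanked by voiceless consonants /k/ and /f/, so it deletes. /u/ is a high vowel flanked by voiceless consonants /f/ and /p/, so it deletes. → [exakkfpdexova].
/ukxihuxkikzou/: /i/ is a high vowel flanked by voiceless consonants /x/ and /h/, so it deletes. /u/ is a high vowel flanked by voiceless consonants /h/ and /x/, so it deletes. /i/ is a high vowel flanked by voiceless consonants /k/ and /k/, so it deletes. → [ukxhxkkzou].
/pidanafudukebu/: the rule's environment is not met; surfaces unchanged as [pidanafudukebu].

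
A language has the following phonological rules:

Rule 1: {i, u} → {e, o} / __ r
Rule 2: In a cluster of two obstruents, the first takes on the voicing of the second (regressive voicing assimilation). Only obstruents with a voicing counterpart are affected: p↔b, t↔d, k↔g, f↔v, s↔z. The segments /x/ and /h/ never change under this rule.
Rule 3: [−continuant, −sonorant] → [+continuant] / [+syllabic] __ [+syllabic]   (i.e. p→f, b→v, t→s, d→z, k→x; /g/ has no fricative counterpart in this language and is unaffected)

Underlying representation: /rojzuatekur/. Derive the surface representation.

Rule 1 (pre-rhotic lowering): /u/ is a high vowel immediately before /r/, so it lowers to [o]. /rojzuatekur/ → rojzuatekor.
Rule 2 (regressive voicing assimilation): no segment meets the environment; /rojzuatekor/ is unchanged.
Rule 3 (intervocalic spirantization): /t/ is a stop between vowels /a/ and /e/, so it spirantizes to the fricative [s]. /k/ is a stop between vowels /e/ and /o/, so it spirantizes to the fricative [x]. /rojzuatekor/ → rojzuasexor.

rojzuasexor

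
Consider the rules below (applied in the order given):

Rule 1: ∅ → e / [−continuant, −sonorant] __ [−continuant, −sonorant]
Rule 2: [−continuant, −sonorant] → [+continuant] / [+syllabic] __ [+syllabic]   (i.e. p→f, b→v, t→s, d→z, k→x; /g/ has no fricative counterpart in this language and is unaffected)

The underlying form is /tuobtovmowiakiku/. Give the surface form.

tuovesovmowiaxixu

Rule 1 (stop-cluster e-epenthesis): /b/ and /t/ form a stop–stop cluster, so [e] is inserted between them. /tuobtovmowiakiku/ → tuobetovmowiakiku.
Rule 2 (intervocalic spirantization): /b/ is a stop between vowels /o/ and /e/, so it spirantizes to the fricative [v]. /t/ is a stop between vowels /e/ and /o/, so it spirantizes to the fricative [s]. /k/ is a stop between vowels /a/ and /i/, so it spirantizes to the fricative [x]. /k/ is a stop between vowels /i/ and /u/, so it spirantizes to the fricative [x]. /tuobetovmowiakiku/ → tuovesovmowiaxixu.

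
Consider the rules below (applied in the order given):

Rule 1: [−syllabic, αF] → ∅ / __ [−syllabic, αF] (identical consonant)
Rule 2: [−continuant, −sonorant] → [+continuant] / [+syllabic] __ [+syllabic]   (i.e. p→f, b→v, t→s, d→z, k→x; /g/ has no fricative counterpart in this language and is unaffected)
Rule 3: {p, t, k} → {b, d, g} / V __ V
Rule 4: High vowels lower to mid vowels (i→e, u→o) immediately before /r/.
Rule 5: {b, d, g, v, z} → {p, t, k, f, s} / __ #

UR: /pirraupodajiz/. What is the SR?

peraufozajis

Rule 1 (degemination): /rr/ is a geminate; the first /r/ deletes. /pirraupodajiz/ → piraupodajiz.
Rule 2 (intervocalic spirantization): /p/ is a stop between vowels /u/ and /o/, so it spirantizes to the fricative [f]. /d/ is a stop between vowels /o/ and /a/, so it spirantizes to the fricative [z]. /piraupodajiz/ → piraufozajiz.
Rule 3 (intervocalic voicing): no segment meets the environment; /piraufozajiz/ is unchanged.
Rule 4 (pre-rhotic lowering): /i/ is a high vowel immediately before /r/, so it lowers to [e]. /piraufozajiz/ → peraufozajiz.
Rule 5 (final devoicing): /z/ is a voiced obstruent in word-final position, so it devoices to [s]. /peraufozajiz/ → peraufozajis.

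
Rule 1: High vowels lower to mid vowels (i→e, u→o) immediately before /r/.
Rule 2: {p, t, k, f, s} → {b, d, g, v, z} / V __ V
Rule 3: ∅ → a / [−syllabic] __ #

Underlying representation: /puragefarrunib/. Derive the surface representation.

Rule 1 (pre-rhotic lowering): /u/ is a high vowel immediately before /r/, so it lowers to [o]. /puragefarrunib/ → poragefarrunib.
Rule 2 (intervocalic voicing): /f/ is a voiceless obstruent between vowels /e/ and /a/, so it voices to [v]. /poragefarrunib/ → poragevarrunib.
Rule 3 (final a-epenthesis): the form ends in the consonant /b/, so [a] is inserted word-finally. /poragevarrunib/ → poragevarruniba.

poragevarruniba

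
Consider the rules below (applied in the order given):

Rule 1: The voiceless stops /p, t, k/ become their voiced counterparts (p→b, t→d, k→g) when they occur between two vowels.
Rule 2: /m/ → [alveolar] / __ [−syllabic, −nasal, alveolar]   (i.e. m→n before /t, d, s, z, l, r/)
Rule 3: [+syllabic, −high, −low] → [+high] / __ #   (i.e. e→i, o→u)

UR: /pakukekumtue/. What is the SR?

Rule 1 (intervocalic voicing): /k/ is a voiceless stop between vowels /a/ and /u/, so it voices to [g]. /k/ is a voiceless stop between vowels /u/ and /e/, so it voices to [g]. /k/ is a voiceless stop between vowels /e/ and /u/, so it voices to [g]. /pakukekumtue/ → pagugegumtue.
Rule 2 (nasal place assimilation): /m/ precedes the alveolar consonant /t/, so it assimilates in place to [n]. /pagugegumtue/ → pagugeguntue.
Rule 3 (final vowel raising): /e/ is a mid vowel in word-final position, so it raises to [i]. /pagugeguntue/ → pagugeguntui.

pagugeguntui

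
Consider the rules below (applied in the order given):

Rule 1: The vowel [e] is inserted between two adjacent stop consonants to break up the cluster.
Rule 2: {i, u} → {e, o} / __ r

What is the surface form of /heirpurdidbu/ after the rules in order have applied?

Rule 1 (stop-cluster e-epenthesis): /d/ and /b/ form a stop–stop cluster, so [e] is inserted between them. /heirpurdidbu/ → heirpurdidebu.
Rule 2 (pre-rhotic lowering): /i/ is a high vowel immediately before /r/, so it lowers to [e]. /u/ is a high vowel immediately before /r/, so it lowers to [o]. /heirpurdidebu/ → heerpordidebu.

heerpordidebu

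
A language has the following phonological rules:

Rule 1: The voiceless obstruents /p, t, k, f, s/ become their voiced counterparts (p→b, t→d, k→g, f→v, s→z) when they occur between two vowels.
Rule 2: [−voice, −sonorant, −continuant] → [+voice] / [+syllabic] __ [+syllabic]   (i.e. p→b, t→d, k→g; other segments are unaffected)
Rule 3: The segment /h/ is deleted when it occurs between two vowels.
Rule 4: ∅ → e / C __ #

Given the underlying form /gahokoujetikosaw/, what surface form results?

gaogoujedigozawe

Rule 1 (intervocalic voicing): /k/ is a voiceless obstruent between vowels /o/ and /o/, so it voices to [g]. /t/ is a voiceless obstruent between vowels /e/ and /i/, so it voices to [d]. /k/ is a voiceless obstruent between vowels /i/ and /o/, so it voices to [g]. /s/ is a voiceless obstruent between vowels /o/ and /a/, so it voices to [z]. /gahokoujetikosaw/ → gahogoujedigozaw.
Rule 2 (intervocalic voicing): no segment meets the environment; /gahogoujedigozaw/ is unchanged.
Rule 3 (intervocalic h-deletion): /h/ occurs between vowels /a/ and /o/, so it deletes. /gahogoujedigozaw/ → gaogoujedigozaw.
Rule 4 (final e-epenthesis): the form ends in the consonant /w/, so [e] is inserted word-finally. /gaogoujedigozaw/ → gaogoujedigozawe.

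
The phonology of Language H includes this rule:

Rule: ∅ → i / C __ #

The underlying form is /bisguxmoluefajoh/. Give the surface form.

bisguxmoluefajohi

the form ends in the consonant /h/, so [i] is inserted word-finally.
Surface form: [bisguxmoluefajohi].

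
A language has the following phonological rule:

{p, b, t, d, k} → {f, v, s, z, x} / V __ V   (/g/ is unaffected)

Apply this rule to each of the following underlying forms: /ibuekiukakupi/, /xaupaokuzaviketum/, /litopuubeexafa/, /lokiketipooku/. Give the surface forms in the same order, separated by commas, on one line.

/ibuekiukakupi/: /b/ is a stop between vowels /i/ and /u/, so it spirantizes to the fricative [v]. /k/ is a stop between vowels /e/ and /i/, so it spirantizes to the fricative [x]. /k/ is a stop between vowels /u/ and /a/, so it spirantizes to the fricative [x]. /k/ is a stop between vowels /a/ and /u/, so it spirantizes to the fricative [x]. /p/ is a stop between vowels /u/ and /i/, so it spirantizes to the fricative [f]. → [ivuexiuxaxufi].
/xaupaokuzaviketum/: /p/ is a stop between vowels /u/ and /a/, so it spirantizes to the fricative [f]. /k/ is a stop between vowels /o/ and /u/, so it spirantizes to the fricative [x]. /k/ is a stop between vowels /i/ and /e/, so it spirantizes to the fricative [x]. /t/ is a stop between vowels /e/ and /u/, so it spirantizes to the fricative [s]. → [xaufaoxuzavixesum].
/litopuubeexafa/: /t/ is a stop between vowels /i/ and /o/, so it spirantizes to the fricative [s]. /p/ is a stop between vowels /o/ and /u/, so it spirantizes to the fricative [f]. /b/ is a stop between vowels /u/ and /e/, so it spirantizes to the fricative [v]. → [lisofuuveexafa].
/lokiketipooku/: /k/ is a stop between vowels /o/ and /i/, so it spirantizes to the fricative [x]. /k/ is a stop between vowels /i/ and /e/, so it spirantizes to the fricative [x]. /t/ is a stop between vowels /e/ and /i/, so it spirantizes to the fricative [s]. /p/ is a stop between vowels /i/ and /o/, so it spirantizes to the fricative [f]. /k/ is a stop between vowels /o/ and /u/, so it spirantizes to the fricative [x]. → [loxixesifooxu].

ivuexiuxaxufi, xaufaoxuzavixesum, lisofuuveexafa, loxixesifooxu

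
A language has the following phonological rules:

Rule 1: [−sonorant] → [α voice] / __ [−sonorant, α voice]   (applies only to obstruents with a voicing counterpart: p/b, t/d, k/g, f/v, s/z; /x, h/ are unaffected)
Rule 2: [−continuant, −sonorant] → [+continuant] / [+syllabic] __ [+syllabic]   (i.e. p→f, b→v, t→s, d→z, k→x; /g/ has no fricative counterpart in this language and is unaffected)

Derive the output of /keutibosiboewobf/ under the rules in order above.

Rule 1 (regressive voicing assimilation): /b/ precedes the voiceless obstruent /f/, so it devoices to [p] by assimilation. /keutibosiboewobf/ → keutibosiboewopf.
Rule 2 (intervocalic spirantization): /t/ is a stop between vowels /u/ and /i/, so it spirantizes to the fricative [s]. /b/ is a stop between vowels /i/ and /o/, so it spirantizes to the fricative [v]. /b/ is a stop between vowels /i/ and /o/, so it spirantizes to the fricative [v]. /keutibosiboewopf/ → keusivosivoewopf.

keusivosivoewopf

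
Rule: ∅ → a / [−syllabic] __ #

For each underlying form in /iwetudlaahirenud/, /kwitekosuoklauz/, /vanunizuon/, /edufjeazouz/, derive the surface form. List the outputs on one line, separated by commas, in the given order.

iwetudlaahirenuda, kwitekosuoklauza, vanunizuona, edufjeazouza

/iwetudlaahirenud/: the form ends in the consonant /d/, so [a] is inserted word-finally. → [iwetudlaahirenuda].
/kwitekosuoklauz/: the form ends in the consonant /z/, so [a] is inserted word-finally. → [kwitekosuoklauza].
/vanunizuon/: the form ends in the consonant /n/, so [a] is inserted word-finally. → [vanunizuona].
/edufjeazouz/: the form ends in the consonant /z/, so [a] is inserted word-finally. → [edufjeazouza].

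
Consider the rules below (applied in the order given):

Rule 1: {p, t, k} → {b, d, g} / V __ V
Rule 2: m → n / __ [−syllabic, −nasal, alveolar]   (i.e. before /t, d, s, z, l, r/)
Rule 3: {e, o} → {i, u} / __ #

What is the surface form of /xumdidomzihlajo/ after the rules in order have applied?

xundidonzihlaju

Rule 1 (intervocalic voicing): no segment meets the environment; /xumdidomzihlajo/ is unchanged.
Rule 2 (nasal place assimilation): /m/ precedes the alveolar consonant /d/, so it assimilates in place to [n]. /m/ precedes the alveolar consonant /z/, so it assimilates in place to [n]. /xumdidomzihlajo/ → xundidonzihlajo.
Rule 3 (final vowel raising): /o/ is a mid vowel in word-final position, so it raises to [u]. /xundidonzihlajo/ → xundidonzihlaju.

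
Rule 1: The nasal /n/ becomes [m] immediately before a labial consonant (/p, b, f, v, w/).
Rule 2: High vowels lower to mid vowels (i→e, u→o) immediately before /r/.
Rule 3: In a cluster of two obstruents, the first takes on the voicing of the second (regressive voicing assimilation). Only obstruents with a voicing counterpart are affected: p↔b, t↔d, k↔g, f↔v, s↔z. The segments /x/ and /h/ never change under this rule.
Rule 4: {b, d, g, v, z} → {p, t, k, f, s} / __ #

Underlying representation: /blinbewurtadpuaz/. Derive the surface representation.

Rule 1 (nasal place assimilation): /n/ precedes the labial consonant /b/, so it assimilates in place to [m]. /blinbewurtadpuaz/ → blimbewurtadpuaz.
Rule 2 (pre-rhotic lowering): /u/ is a high vowel immediately before /r/, so it lowers to [o]. /blimbewurtadpuaz/ → blimbewortadpuaz.
Rule 3 (regressive voicing assimilation): /d/ precedes the voiceless obstruent /p/, so it devoices to [t] by assimilation. /blimbewortadpuaz/ → blimbewortatpuaz.
Rule 4 (final devoicing): /z/ is a voiced obstruent in word-final position, so it devoices to [s]. /blimbewortatpuaz/ → blimbewortatpuas.

blimbewortatpuas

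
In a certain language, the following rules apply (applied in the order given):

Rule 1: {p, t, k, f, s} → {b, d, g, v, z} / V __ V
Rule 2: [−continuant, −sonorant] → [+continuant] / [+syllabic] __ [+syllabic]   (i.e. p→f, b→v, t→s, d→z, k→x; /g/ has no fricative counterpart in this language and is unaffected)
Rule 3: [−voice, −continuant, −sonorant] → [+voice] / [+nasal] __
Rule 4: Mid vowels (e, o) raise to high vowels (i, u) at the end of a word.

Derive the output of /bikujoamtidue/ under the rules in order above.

Rule 1 (intervocalic voicing): /k/ is a voiceless obstruent between vowels /i/ and /u/, so it voices to [g]. /bikujoamtidue/ → bigujoamtidue.
Rule 2 (intervocalic spirantization): /d/ is a stop between vowels /i/ and /u/, so it spirantizes to the fricative [z]. /bigujoamtidue/ → bigujoamtizue.
Rule 3 (post-nasal voicing): /t/ is a voiceless stop immediately after the nasal /m/, so it voices to [d]. /bigujoamtizue/ → bigujoamdizue.
Rule 4 (final vowel raising): /e/ is a mid vowel in word-final position, so it raises to [i]. /bigujoamdizue/ → bigujoamdizui.

bigujoamdizui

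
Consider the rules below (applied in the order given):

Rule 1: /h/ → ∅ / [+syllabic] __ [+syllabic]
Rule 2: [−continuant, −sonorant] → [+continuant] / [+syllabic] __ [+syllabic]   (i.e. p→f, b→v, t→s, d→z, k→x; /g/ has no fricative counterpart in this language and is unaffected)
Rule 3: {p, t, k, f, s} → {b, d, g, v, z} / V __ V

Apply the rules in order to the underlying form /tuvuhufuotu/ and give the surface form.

tuvuuvuozu

Rule 1 (intervocalic h-deletion): /h/ occurs between vowels /u/ and /u/, so it deletes. /tuvuhufuotu/ → tuvuufuotu.
Rule 2 (intervocalic spirantization): /t/ is a stop between vowels /o/ and /u/, so it spirantizes to the fricative [s]. /tuvuufuotu/ → tuvuufuosu.
Rule 3 (intervocalic voicing): /f/ is a voiceless obstruent between vowels /u/ and /u/, so it voices to [v]. /s/ is a voiceless obstruent between vowels /o/ and /u/, so it voices to [z]. /tuvuufuosu/ → tuvuuvuozu.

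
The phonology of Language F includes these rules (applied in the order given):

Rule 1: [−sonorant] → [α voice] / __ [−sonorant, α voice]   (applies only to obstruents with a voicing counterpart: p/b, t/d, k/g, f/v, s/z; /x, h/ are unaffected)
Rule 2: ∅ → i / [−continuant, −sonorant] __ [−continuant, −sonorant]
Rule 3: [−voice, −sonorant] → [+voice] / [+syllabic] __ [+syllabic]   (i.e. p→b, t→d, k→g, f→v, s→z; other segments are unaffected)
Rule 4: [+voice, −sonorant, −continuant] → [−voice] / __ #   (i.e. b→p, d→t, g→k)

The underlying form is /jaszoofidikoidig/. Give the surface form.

Rule 1 (regressive voicing assimilation): /s/ precedes the voiced obstruent /z/, so it voices to [z] by assimilation. /jaszoofidikoidig/ → jazzoofidikoidig.
Rule 2 (stop-cluster i-epenthesis): no segment meets the environment; /jazzoofidikoidig/ is unchanged.
Rule 3 (intervocalic voicing): /f/ is a voiceless obstruent between vowels /o/ and /i/, so it voices to [v]. /k/ is a voiceless obstruent between vowels /i/ and /o/, so it voices to [g]. /jazzoofidikoidig/ → jazzoovidigoidig.
Rule 4 (final devoicing): /g/ is a voiced stop in word-final position, so it devoices to [k]. /jazzoovidigoidig/ → jazzoovidigoidik.

jazzoovidigoidik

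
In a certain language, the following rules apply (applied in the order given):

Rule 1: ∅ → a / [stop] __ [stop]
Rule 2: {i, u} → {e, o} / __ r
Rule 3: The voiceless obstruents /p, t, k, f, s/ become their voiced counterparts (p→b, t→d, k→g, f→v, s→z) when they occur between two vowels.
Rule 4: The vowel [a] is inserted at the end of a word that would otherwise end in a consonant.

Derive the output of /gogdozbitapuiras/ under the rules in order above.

gogadozbidabuerasa

Rule 1 (stop-cluster a-epenthesis): /g/ and /d/ form a stop–stop cluster, so [a] is inserted between them. /gogdozbitapuiras/ → gogadozbitapuiras.
Rule 2 (pre-rhotic lowering): /i/ is a high vowel immediately before /r/, so it lowers to [e]. /gogadozbitapuiras/ → gogadozbitapueras.
Rule 3 (intervocalic voicing): /t/ is a voiceless obstruent between vowels /i/ and /a/, so it voices to [d]. /p/ is a voiceless obstruent between vowels /a/ and /u/, so it voices to [b]. /gogadozbitapueras/ → gogadozbidabueras.
Rule 4 (final a-epenthesis): the form ends in the consonant /s/, so [a] is inserted word-finally. /gogadozbidabueras/ → gogadozbidabuerasa.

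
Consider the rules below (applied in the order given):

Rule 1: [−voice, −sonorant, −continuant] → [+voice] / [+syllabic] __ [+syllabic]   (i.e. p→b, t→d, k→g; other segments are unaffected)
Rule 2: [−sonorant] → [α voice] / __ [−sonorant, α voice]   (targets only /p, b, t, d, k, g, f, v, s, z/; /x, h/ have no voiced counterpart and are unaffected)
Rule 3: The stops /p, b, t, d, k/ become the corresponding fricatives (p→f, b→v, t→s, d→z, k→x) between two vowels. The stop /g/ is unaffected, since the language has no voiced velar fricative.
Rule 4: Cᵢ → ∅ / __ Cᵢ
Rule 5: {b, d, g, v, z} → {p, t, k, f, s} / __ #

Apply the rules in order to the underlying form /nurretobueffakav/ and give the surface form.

Rule 1 (intervocalic voicing): /t/ is a voiceless stop between vowels /e/ and /o/, so it voices to [d]. /k/ is a voiceless stop between vowels /a/ and /a/, so it voices to [g]. /nurretobueffakav/ → nurredobueffagav.
Rule 2 (regressive voicing assimilation): no segment meets the environment; /nurredobueffagav/ is unchanged.
Rule 3 (intervocalic spirantization): /d/ is a stop between vowels /e/ and /o/, so it spirantizes to the fricative [z]. /b/ is a stop between vowels /o/ and /u/, so it spirantizes to the fricative [v]. /nurredobueffagav/ → nurrezovueffagav.
Rule 4 (degemination): /rr/ is a geminate; the first /r/ deletes. /ff/ is a geminate; the first /f/ deletes. /nurrezovueffagav/ → nurezovuefagav.
Rule 5 (final devoicing): /v/ is a voiced obstruent in word-final position, so it devoices to [f]. /nurezovuefagav/ → nurezovuefagaf.

nurezovuefagaf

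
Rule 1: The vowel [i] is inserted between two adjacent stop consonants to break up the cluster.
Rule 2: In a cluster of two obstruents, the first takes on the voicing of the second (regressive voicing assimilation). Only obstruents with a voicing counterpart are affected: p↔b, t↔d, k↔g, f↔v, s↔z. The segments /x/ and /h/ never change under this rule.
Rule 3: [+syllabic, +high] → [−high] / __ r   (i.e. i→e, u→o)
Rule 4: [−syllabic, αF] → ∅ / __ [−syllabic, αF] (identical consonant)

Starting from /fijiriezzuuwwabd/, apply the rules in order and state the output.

Rule 1 (stop-cluster i-epenthesis): /b/ and /d/ form a stop–stop cluster, so [i] is inserted between them. /fijiriezzuuwwabd/ → fijiriezzuuwwabid.
Rule 2 (regressive voicing assimilation): no segment meets the environment; /fijiriezzuuwwabid/ is unchanged.
Rule 3 (pre-rhotic lowering): /i/ is a high vowel immediately before /r/, so it lowers to [e]. /fijiriezzuuwwabid/ → fijeriezzuuwwabid.
Rule 4 (degemination): /zz/ is a geminate; the first /z/ deletes. /ww/ is a geminate; the first /w/ deletes. /fijeriezzuuwwabid/ → fijeriezuuwabid.

fijeriezuuwabid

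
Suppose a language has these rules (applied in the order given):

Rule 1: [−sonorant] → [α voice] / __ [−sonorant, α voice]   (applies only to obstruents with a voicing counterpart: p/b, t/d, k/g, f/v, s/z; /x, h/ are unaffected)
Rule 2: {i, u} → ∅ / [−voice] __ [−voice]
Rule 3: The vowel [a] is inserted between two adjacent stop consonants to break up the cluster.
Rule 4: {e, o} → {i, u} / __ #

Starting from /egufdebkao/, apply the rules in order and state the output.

eguvdepakau

Rule 1 (regressive voicing assimilation): /f/ precedes the voiced obstruent /d/, so it voices to [v] by assimilation. /b/ precedes the voiceless obstruent /k/, so it devoices to [p] by assimilation. /egufdebkao/ → eguvdepkao.
Rule 2 (high vowel syncope): no segment meets the environment; /eguvdepkao/ is unchanged.
Rule 3 (stop-cluster a-epenthesis): /p/ and /k/ form a stop–stop cluster, so [a] is inserted between them. /eguvdepkao/ → eguvdepakao.
Rule 4 (final vowel raising): /o/ is a mid vowel in word-final position, so it raises to [u]. /eguvdepakao/ → eguvdepakau.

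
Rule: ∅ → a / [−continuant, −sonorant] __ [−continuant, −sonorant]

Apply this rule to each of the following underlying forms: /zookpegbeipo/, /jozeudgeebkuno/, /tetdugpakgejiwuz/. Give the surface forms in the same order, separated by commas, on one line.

zookapegabeipo, jozeudageebakuno, tetadugapakagejiwuz

/zookpegbeipo/: /k/ and /p/ form a stop–stop cluster, so [a] is inserted between them. /g/ and /b/ form a stop–stop cluster, so [a] is inserted between them. → [zookapegabeipo].
/jozeudgeebkuno/: /d/ and /g/ form a stop–stop cluster, so [a] is inserted between them. /b/ and /k/ form a stop–stop cluster, so [a] is inserted between them. → [jozeudageebakuno].
/tetdugpakgejiwuz/: /t/ and /d/ form a stop–stop cluster, so [a] is inserted between them. /g/ and /p/ form a stop–stop cluster, so [a] is inserted between them. /k/ and /g/ form a stop–stop cluster, so [a] is inserted between them. → [tetadugapakagejiwuz].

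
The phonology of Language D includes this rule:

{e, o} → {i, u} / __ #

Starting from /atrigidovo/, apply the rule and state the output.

Scanning /atrigidovo/: /o/ at position 8 is not in the conditioning environment; /o/ is a mid vowel in word-final position, so it raises to [u].
Result: [atrigidovu].

atrigidovu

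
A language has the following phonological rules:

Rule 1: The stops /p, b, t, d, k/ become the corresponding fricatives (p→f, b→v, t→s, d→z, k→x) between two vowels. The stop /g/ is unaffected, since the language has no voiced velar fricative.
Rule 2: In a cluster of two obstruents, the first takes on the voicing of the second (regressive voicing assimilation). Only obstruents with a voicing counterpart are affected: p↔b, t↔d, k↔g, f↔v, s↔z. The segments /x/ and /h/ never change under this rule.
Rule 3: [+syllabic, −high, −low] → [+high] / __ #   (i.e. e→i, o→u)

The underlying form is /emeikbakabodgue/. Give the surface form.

emeigbaxavodgui

Rule 1 (intervocalic spirantization): /k/ is a stop between vowels /a/ and /a/, so it spirantizes to the fricative [x]. /b/ is a stop between vowels /a/ and /o/, so it spirantizes to the fricative [v]. /emeikbakabodgue/ → emeikbaxavodgue.
Rule 2 (regressive voicing assimilation): /k/ precedes the voiced obstruent /b/, so it voices to [g] by assimilation. /emeikbaxavodgue/ → emeigbaxavodgue.
Rule 3 (final vowel raising): /e/ is a mid vowel in word-final position, so it raises to [i]. /emeigbaxavodgue/ → emeigbaxavodgui.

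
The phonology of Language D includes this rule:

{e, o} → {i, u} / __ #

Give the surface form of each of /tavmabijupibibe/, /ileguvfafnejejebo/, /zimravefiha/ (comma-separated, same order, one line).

tavmabijupibibi, ileguvfafnejejebu, zimravefiha

/tavmabijupibibe/: /e/ is a mid vowel in word-final position, so it raises to [i]. → [tavmabijupibibi].
/ileguvfafnejejebo/: /o/ is a mid vowel in word-final position, so it raises to [u]. → [ileguvfafnejejebu].
/zimravefiha/: the rule's environment is not met; surfaces unchanged as [zimravefiha].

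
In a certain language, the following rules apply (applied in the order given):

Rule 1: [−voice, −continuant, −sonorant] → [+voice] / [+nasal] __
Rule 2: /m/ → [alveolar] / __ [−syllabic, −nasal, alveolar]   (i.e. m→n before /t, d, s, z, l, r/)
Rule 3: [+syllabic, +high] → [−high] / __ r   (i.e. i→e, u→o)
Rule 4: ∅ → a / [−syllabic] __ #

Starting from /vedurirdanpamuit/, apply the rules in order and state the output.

vedorerdanbamuita

Rule 1 (post-nasal voicing): /p/ is a voiceless stop immediately after the nasal /n/, so it voices to [b]. /vedurirdanpamuit/ → vedurirdanbamuit.
Rule 2 (nasal place assimilation): no segment meets the environment; /vedurirdanbamuit/ is unchanged.
Rule 3 (pre-rhotic lowering): /u/ is a high vowel immediately before /r/, so it lowers to [o]. /i/ is a high vowel immediately before /r/, so it lowers to [e]. /vedurirdanbamuit/ → vedorerdanbamuit.
Rule 4 (final a-epenthesis): the form ends in the consonant /t/, so [a] is inserted word-finally. /vedorerdanbamuit/ → vedorerdanbamuita.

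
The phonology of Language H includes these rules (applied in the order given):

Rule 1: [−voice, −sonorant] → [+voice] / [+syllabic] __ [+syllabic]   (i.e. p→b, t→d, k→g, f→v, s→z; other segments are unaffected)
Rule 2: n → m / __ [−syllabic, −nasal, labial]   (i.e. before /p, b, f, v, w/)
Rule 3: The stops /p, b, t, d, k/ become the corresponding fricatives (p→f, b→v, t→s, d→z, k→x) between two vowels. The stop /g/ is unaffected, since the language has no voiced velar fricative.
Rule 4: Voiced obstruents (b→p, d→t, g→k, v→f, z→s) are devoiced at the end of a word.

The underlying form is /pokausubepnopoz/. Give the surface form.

Rule 1 (intervocalic voicing): /k/ is a voiceless obstruent between vowels /o/ and /a/, so it voices to [g]. /s/ is a voiceless obstruent between vowels /u/ and /u/, so it voices to [z]. /p/ is a voiceless obstruent between vowels /o/ and /o/, so it voices to [b]. /pokausubepnopoz/ → pogauzubepnoboz.
Rule 2 (nasal place assimilation): no segment meets the environment; /pogauzubepnoboz/ is unchanged.
Rule 3 (intervocalic spirantization): /b/ is a stop between vowels /u/ and /e/, so it spirantizes to the fricative [v]. /b/ is a stop between vowels /o/ and /o/, so it spirantizes to the fricative [v]. /pogauzubepnoboz/ → pogauzuvepnovoz.
Rule 4 (final devoicing): /z/ is a voiced obstruent in word-final position, so it devoices to [s]. /pogauzuvepnovoz/ → pogauzuvepnovos.

pogauzuvepnovos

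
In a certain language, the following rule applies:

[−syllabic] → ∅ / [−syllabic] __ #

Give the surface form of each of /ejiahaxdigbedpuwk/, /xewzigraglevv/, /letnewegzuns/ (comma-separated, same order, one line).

/ejiahaxdigbedpuwk/: /k/ is the second consonant of a word-final cluster /wk/, so it deletes. → [ejiahaxdigbedpuw].
/xewzigraglevv/: /v/ is the second consonant of a word-final cluster /vv/, so it deletes. → [xewzigraglev].
/letnewegzuns/: /s/ is the second consonant of a word-final cluster /ns/, so it deletes. → [letnewegzun].

ejiahaxdigbedpuw, xewzigraglev, letnewegzun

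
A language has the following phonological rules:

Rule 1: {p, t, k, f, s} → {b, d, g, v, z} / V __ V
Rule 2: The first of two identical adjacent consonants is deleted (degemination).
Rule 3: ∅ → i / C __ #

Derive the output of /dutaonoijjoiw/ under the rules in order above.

dudaonoijoiwi

Rule 1 (intervocalic voicing): /t/ is a voiceless obstruent between vowels /u/ and /a/, so it voices to [d]. /dutaonoijjoiw/ → dudaonoijjoiw.
Rule 2 (degemination): /jj/ is a geminate; the first /j/ deletes. /dudaonoijjoiw/ → dudaonoijoiw.
Rule 3 (final i-epenthesis): the form ends in the consonant /w/, so [i] is inserted word-finally. /dudaonoijoiw/ → dudaonoijoiwi.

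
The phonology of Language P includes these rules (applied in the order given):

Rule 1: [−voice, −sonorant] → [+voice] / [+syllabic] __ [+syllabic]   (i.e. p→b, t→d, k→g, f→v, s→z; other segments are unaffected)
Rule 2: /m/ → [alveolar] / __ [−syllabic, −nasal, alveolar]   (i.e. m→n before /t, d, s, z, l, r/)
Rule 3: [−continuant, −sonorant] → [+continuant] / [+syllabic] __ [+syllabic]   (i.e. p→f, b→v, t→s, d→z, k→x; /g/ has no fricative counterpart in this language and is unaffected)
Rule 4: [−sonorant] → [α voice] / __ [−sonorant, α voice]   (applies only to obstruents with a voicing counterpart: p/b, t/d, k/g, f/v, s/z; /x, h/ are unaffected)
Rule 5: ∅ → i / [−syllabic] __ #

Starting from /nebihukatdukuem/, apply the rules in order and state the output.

Rule 1 (intervocalic voicing): /k/ is a voiceless obstruent between vowels /u/ and /a/, so it voices to [g]. /k/ is a voiceless obstruent between vowels /u/ and /u/, so it voices to [g]. /nebihukatdukuem/ → nebihugatduguem.
Rule 2 (nasal place assimilation): no segment meets the environment; /nebihugatduguem/ is unchanged.
Rule 3 (intervocalic spirantization): /b/ is a stop between vowels /e/ and /i/, so it spirantizes to the fricative [v]. /nebihugatduguem/ → nevihugatduguem.
Rule 4 (regressive voicing assimilation): /t/ precedes the voiced obstruent /d/, so it voices to [d] by assimilation. /nevihugatduguem/ → nevihugadduguem.
Rule 5 (final i-epenthesis): the form ends in the consonant /m/, so [i] is inserted word-finally. /nevihugadduguem/ → nevihugadduguemi.

nevihugadduguemi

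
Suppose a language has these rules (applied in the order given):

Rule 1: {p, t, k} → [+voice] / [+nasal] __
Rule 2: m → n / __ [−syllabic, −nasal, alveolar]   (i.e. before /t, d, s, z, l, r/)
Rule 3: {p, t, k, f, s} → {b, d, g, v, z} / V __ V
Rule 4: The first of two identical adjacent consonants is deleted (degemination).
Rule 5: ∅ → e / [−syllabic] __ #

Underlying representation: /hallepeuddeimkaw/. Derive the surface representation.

halebeudeimgawe

Rule 1 (post-nasal voicing): /k/ is a voiceless stop immediately after the nasal /m/, so it voices to [g]. /hallepeuddeimkaw/ → hallepeuddeimgaw.
Rule 2 (nasal place assimilation): no segment meets the environment; /hallepeuddeimgaw/ is unchanged.
Rule 3 (intervocalic voicing): /p/ is a voiceless obstruent between vowels /e/ and /e/, so it voices to [b]. /hallepeuddeimgaw/ → hallebeuddeimgaw.
Rule 4 (degemination): /ll/ is a geminate; the first /l/ deletes. /dd/ is a geminate; the first /d/ deletes. /hallebeuddeimgaw/ → halebeudeimgaw.
Rule 5 (final e-epenthesis): the form ends in the consonant /w/, so [e] is inserted word-finally. /halebeudeimgaw/ → halebeudeimgawe.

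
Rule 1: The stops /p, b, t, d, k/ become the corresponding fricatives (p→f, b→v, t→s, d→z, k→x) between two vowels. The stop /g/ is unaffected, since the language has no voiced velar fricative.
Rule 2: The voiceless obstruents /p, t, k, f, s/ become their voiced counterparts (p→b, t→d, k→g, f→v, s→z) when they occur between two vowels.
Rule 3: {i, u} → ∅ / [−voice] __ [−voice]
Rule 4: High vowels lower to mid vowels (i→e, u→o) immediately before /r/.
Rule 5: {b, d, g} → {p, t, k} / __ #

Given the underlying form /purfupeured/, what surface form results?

porfuveoret

Rule 1 (intervocalic spirantization): /p/ is a stop between vowels /u/ and /e/, so it spirantizes to the fricative [f]. /purfupeured/ → purfufeured.
Rule 2 (intervocalic voicing): /f/ is a voiceless obstruent between vowels /u/ and /e/, so it voices to [v]. /purfufeured/ → purfuveured.
Rule 3 (high vowel syncope): no segment meets the environment; /purfuveured/ is unchanged.
Rule 4 (pre-rhotic lowering): /u/ is a high vowel immediately before /r/, so it lowers to [o]. /u/ is a high vowel immediately before /r/, so it lowers to [o]. /purfuveured/ → porfuveored.
Rule 5 (final devoicing): /d/ is a voiced stop in word-final position, so it devoices to [t]. /porfuveored/ → porfuveoret.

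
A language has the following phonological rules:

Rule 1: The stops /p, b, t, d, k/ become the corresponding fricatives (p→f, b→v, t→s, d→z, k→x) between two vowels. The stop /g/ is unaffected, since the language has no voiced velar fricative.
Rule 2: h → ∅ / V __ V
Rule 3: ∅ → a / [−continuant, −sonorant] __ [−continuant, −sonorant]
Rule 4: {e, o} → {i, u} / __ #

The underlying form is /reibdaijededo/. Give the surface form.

Rule 1 (intervocalic spirantization): /d/ is a stop between vowels /e/ and /e/, so it spirantizes to the fricative [z]. /d/ is a stop between vowels /e/ and /o/, so it spirantizes to the fricative [z]. /reibdaijededo/ → reibdaijezezo.
Rule 2 (intervocalic h-deletion): no segment meets the environment; /reibdaijezezo/ is unchanged.
Rule 3 (stop-cluster a-epenthesis): /b/ and /d/ form a stop–stop cluster, so [a] is inserted between them. /reibdaijezezo/ → reibadaijezezo.
Rule 4 (final vowel raising): /o/ is a mid vowel in word-final position, so it raises to [u]. /reibadaijezezo/ → reibadaijezezu.

reibadaijezezu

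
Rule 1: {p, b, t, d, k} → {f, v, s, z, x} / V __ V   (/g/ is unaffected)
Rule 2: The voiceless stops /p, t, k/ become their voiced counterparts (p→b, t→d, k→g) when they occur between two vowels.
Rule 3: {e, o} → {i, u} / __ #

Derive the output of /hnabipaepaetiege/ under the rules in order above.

hnavifaefaesiegi

Rule 1 (intervocalic spirantization): /b/ is a stop between vowels /a/ and /i/, so it spirantizes to the fricative [v]. /p/ is a stop between vowels /i/ and /a/, so it spirantizes to the fricative [f]. /p/ is a stop between vowels /e/ and /a/, so it spirantizes to the fricative [f]. /t/ is a stop between vowels /e/ and /i/, so it spirantizes to the fricative [s]. /hnabipaepaetiege/ → hnavifaefaesiege.
Rule 2 (intervocalic voicing): no segment meets the environment; /hnavifaefaesiege/ is unchanged.
Rule 3 (final vowel raising): /e/ is a mid vowel in word-final position, so it raises to [i]. /hnavifaefaesiege/ → hnavifaefaesiegi.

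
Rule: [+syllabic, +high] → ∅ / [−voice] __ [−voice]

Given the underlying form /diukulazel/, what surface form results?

diukulazel

No segment of /diukulazel/ meets the structural description of the rule, so the form surfaces unchanged.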